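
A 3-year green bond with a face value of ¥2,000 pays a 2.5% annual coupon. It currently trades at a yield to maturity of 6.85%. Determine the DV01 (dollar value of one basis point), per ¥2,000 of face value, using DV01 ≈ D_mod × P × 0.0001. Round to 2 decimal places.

Periodic yield y = 0.0685.
  t   CF        PV=CF/(1+0.0685)^t    t·PV
  1        50.00        46.7946        46.7946
  2        50.00        43.7946        87.5893
  3     2,050.00     1,680.4681     5,041.4044
  Σ                  1,771.0573     5,175.7883
P = 1,771.0573; D_Mac = 2.92243 yrs; D_mod = 2.73508 yrs.
DV01 ≈ 2.73508 × 1,771.0573 × 0.0001 = 0.484398.

¥0.48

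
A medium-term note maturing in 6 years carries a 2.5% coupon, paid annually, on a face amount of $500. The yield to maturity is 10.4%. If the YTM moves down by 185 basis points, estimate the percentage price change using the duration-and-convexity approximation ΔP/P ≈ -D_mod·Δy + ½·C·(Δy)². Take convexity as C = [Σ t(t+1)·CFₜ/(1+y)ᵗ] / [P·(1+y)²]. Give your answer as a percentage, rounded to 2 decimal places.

With y = 0.104:
  t   CF        PV=CF/(1+0.104)^t    t·PV        t(t+1)·PV
  1        12.50        11.3225        11.3225          22.6449
  2        12.50        10.2559        20.5117          61.5351
  3        12.50         9.2897        27.8692         111.4767
  4        12.50         8.4146        33.6584         168.2921
  5        12.50         7.6219        38.1096         228.6577
  6       512.50       283.0606     1,698.3636      11,888.5454
  Σ                    329.9652     1,829.8350      12,481.1519
P = 329.9652; D_Mac = 5.54554 yrs; D_mod = 5.02313 yrs; C = 31.03476.
Duration effect: -5.02313 × (-0.0185) = +0.092928
Convexity effect: 0.5 × 31.03476 × (-0.0185)² = +0.0053108
ΔP/P ≈ +0.092928 + 0.0053108 = +0.098239 = +9.8239%.

+9.82%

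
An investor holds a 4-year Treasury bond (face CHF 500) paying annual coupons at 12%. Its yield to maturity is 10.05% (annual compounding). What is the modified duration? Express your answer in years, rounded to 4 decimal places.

3.1081 years

Periodic yield y = 0.1005. First find Macaulay duration:
  t   CF        PV=CF/(1+0.1005)^t    t·PV
  1        60.00        54.5207        54.5207
  2        60.00        49.5417        99.0835
  3        60.00        45.0175       135.0524
  4       560.00       381.7929     1,527.1716
  Σ                    530.8728     1,815.8281
P = 530.8728; Macaulay duration = 1,815.8281 / 530.8728 = 3.42046 years.
Modified duration = D_Mac / (1 + y) = 3.42046 / 1.1005 = 3.10809 years.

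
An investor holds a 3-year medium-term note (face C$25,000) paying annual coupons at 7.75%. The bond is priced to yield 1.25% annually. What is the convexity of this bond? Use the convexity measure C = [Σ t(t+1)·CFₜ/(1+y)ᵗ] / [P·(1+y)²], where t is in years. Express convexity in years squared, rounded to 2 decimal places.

With y = 0.0125:
  t   CF        PV=CF/(1+0.0125)^t    t·PV        t(t+1)·PV
  1     1,937.50     1,913.5802     1,913.5802       3,827.1605
  2     1,937.50     1,889.9558     3,779.9116      11,339.7348
  3    26,937.50    25,952.0812    77,856.2437     311,424.9747
  Σ                 29,755.6173    83,549.7355     326,591.8700
P = 29,755.6173.
Convexity = Σ t(t+1)·PV / [P·(1+y)²] = 326,591.8700 / (29,755.6173 × 1.025156) = 10.70647.

10.71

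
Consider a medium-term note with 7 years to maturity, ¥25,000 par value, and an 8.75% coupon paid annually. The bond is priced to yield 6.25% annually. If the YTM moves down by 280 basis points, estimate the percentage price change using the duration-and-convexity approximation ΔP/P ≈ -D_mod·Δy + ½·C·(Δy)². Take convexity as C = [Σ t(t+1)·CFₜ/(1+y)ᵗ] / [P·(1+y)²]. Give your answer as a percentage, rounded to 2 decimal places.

+16.25%

With y = 0.0625:
  t   CF        PV=CF/(1+0.0625)^t    t·PV        t(t+1)·PV
  1     2,187.50     2,058.8235     2,058.8235       4,117.6471
  2     2,187.50     1,937.7163     3,875.4325      11,626.2976
  3     2,187.50     1,823.7330     5,471.1989      21,884.7954
  4     2,187.50     1,716.4545     6,865.8182      34,329.0909
  5     2,187.50     1,615.4866     8,077.4331      48,464.5989
  6     2,187.50     1,520.4580     9,122.7480      63,859.2362
  7    27,187.50    17,785.5256   124,498.6790     995,989.4318
  Σ                 28,458.1975   159,970.1332   1,180,271.0978
P = 28,458.1975; D_Mac = 5.62123 yrs; D_mod = 5.29057 yrs; C = 36.73808.
Duration effect: -5.29057 × (-0.028) = +0.148136
Convexity effect: 0.5 × 36.73808 × (-0.028)² = +0.0144013
ΔP/P ≈ +0.148136 + 0.0144013 = +0.162537 = +16.2537%.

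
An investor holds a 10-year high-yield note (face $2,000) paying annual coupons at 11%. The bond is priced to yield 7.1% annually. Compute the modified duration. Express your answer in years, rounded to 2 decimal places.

6.48 years

Periodic yield y = 0.071. First find Macaulay duration:
  t   CF        PV=CF/(1+0.071)^t    t·PV
  1       220.00       205.4155       205.4155
  2       220.00       191.7979       383.5957
  3       220.00       179.0830       537.2489
  4       220.00       167.2110       668.8439
  5       220.00       156.1260       780.6302
  6       220.00       145.7759       874.6557
  7       220.00       136.1120       952.7839
  8       220.00       127.0887     1,016.7095
  9       220.00       118.6636     1,067.9722
  10    2,220.00     1,118.0424    11,180.4238
  Σ                  2,545.3159    17,668.2793
P = 2,545.3159; Macaulay duration = 17,668.2793 / 2,545.3159 = 6.94149 years.
Modified duration = D_Mac / (1 + y) = 6.94149 / 1.071 = 6.48131 years.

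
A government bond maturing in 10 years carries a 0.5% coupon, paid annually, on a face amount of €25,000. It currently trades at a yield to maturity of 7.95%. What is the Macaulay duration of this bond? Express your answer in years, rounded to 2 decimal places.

9.65 years

Periodic yield y = 0.0795. Discount each cash flow and weight by its year:
  t   CF        PV=CF/(1+0.0795)^t    t·PV
  1       125.00       115.7943       115.7943
  2       125.00       107.2667       214.5333
  3       125.00        99.3670       298.1009
  4       125.00        92.0491       368.1963
  5       125.00        85.2701       426.3505
  6       125.00        78.9904       473.9422
  7       125.00        73.1731       512.2117
  8       125.00        67.7843       542.2741
  9       125.00        62.7923       565.1304
  10   25,125.00    11,691.7522   116,917.5224
  Σ                 12,474.2394   120,434.0562
Price P = Σ PV = 12,474.2394.
Macaulay duration = Σ(t·PV) / P = 120,434.0562 / 12,474.2394 = 9.65462 years.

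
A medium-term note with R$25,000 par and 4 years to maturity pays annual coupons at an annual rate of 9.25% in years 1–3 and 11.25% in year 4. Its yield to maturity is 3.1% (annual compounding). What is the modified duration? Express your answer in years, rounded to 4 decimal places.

Periodic yield y = 0.031. First find Macaulay duration:
  t   CF        PV=CF/(1+0.031)^t    t·PV
  1     2,312.50     2,242.9680     2,242.9680
  2     2,312.50     2,175.5267     4,351.0533
  3     2,312.50     2,110.1132     6,330.3395
  4    27,812.50    24,615.3133    98,461.2531
  Σ                 31,143.9211   111,385.6139
P = 31,143.9211; Macaulay duration = 111,385.6139 / 31,143.9211 = 3.57648 years.
Modified duration = D_Mac / (1 + y) = 3.57648 / 1.031 = 3.46894 years.

3.4689 years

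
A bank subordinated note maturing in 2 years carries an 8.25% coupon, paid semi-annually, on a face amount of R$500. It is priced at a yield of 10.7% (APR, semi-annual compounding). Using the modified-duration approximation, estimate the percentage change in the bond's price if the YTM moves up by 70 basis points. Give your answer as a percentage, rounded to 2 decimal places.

-1.25%

Periodic yield y = 0.0535. Modified duration first:
  t   CF        PV=CF/(1+0.0535)^t    t·PV
  1       20.625        19.5776        19.5776
  2       20.625        18.5834        37.1668
  3       20.625        17.6397        52.9190
  4      520.625       422.6558     1,690.6233
  Σ                    478.4565     1,800.2867
P = 478.4565; D_Mac = 3.76270 half-year periods = 1.88135 yrs; D_mod = 1.88135/(1+0.0535) = 1.78581 yrs.
ΔP/P ≈ -D_mod · Δy = -1.78581 × (+0.007) = -0.012501 = -1.2501%.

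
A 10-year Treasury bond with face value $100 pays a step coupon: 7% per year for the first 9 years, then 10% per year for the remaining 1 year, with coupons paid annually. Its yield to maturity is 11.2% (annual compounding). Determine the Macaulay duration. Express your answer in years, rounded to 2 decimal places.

Periodic yield y = 0.112. Discount each cash flow and weight by its year:
  t   CF        PV=CF/(1+0.112)^t    t·PV
  1         7.00         6.2950         6.2950
  2         7.00         5.6609        11.3219
  3         7.00         5.0908        15.2723
  4         7.00         4.5780        18.3121
  5         7.00         4.1169        20.5847
  6         7.00         3.7023        22.2137
  7         7.00         3.3294        23.3057
  8         7.00         2.9941        23.9524
  9         7.00         2.6925        24.2325
  10      110.00        38.0491       380.4914
  Σ                     76.5090       545.9816
Price P = Σ PV = 76.5090.
Macaulay duration = Σ(t·PV) / P = 545.9816 / 76.5090 = 7.13618 years.

7.14 years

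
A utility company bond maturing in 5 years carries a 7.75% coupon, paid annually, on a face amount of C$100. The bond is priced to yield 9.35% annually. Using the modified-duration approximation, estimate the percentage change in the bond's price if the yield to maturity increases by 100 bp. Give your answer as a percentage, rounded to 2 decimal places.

-3.94%

Periodic yield y = 0.0935. Modified duration first:
  t   CF        PV=CF/(1+0.0935)^t    t·PV
  1         7.75         7.0873         7.0873
  2         7.75         6.4813        12.9627
  3         7.75         5.9271        17.7814
  4         7.75         5.4203        21.6814
  5       107.75        68.9165       344.5826
  Σ                     93.8327       404.0954
P = 93.8327; D_Mac = 4.30655 yrs; D_mod = 4.30655/(1+0.0935) = 3.93832 yrs.
ΔP/P ≈ -D_mod · Δy = -3.93832 × (+0.01) = -0.039383 = -3.9383%.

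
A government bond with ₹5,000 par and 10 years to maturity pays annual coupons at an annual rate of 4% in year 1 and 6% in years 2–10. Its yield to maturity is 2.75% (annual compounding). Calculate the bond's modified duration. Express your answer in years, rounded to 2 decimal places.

7.98 years

Periodic yield y = 0.0275. First find Macaulay duration:
  t   CF        PV=CF/(1+0.0275)^t    t·PV
  1       200.00       194.6472       194.6472
  2       300.00       284.1565       568.3130
  3       300.00       276.5513       829.6540
  4       300.00       269.1497     1,076.5989
  5       300.00       261.9462     1,309.7310
  6       300.00       254.9355     1,529.6128
  7       300.00       248.1124     1,736.7867
  8       300.00       241.4719     1,931.7752
  9       300.00       235.0092     2,115.0824
  10    5,300.00     4,040.7089    40,407.0890
  Σ                  6,306.6888    51,699.2903
P = 6,306.6888; Macaulay duration = 51,699.2903 / 6,306.6888 = 8.19753 years.
Modified duration = D_Mac / (1 + y) = 8.19753 / 1.0275 = 7.97813 years.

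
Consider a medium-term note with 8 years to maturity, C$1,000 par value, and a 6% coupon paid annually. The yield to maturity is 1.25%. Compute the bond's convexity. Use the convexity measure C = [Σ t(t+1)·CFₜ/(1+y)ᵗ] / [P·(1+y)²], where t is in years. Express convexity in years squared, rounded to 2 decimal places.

With y = 0.0125:
  t   CF        PV=CF/(1+0.0125)^t    t·PV        t(t+1)·PV
  1        60.00        59.2593        59.2593         118.5185
  2        60.00        58.5277       117.0553         351.1660
  3        60.00        57.8051       173.4153         693.6612
  4        60.00        57.0915       228.3658       1,141.8291
  5        60.00        56.3866       281.9331       1,691.5987
  6        60.00        55.6905       334.1430       2,339.0007
  7        60.00        55.0030       385.0207       3,080.1655
  8     1,060.00       959.7224     7,677.7788      69,100.0094
  Σ                  1,359.4859     9,256.9713      78,515.9492
P = 1,359.4859.
Convexity = Σ t(t+1)·PV / [P·(1+y)²] = 78,515.9492 / (1,359.4859 × 1.025156) = 56.33692.

56.34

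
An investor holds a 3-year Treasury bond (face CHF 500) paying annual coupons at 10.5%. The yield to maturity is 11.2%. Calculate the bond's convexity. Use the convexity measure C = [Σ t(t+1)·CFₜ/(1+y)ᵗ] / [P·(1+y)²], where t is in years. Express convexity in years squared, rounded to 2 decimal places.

With y = 0.112:
  t   CF        PV=CF/(1+0.112)^t    t·PV        t(t+1)·PV
  1        52.50        47.2122        47.2122          94.4245
  2        52.50        42.4570        84.9141         254.7422
  3       552.50       401.8074     1,205.4222       4,821.6887
  Σ                    491.4767     1,337.5485       5,170.8554
P = 491.4767.
Convexity = Σ t(t+1)·PV / [P·(1+y)²] = 5,170.8554 / (491.4767 × 1.236544) = 8.50844.

8.51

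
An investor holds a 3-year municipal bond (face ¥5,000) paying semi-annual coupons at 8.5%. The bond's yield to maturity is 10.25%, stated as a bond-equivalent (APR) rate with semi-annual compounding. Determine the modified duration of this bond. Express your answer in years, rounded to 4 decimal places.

2.5709 years

Periodic yield y = 0.05125. First find Macaulay duration:
  t   CF        PV=CF/(1+0.05125)^t    t·PV
  1       212.50       202.1403       202.1403
  2       212.50       192.2857       384.5713
  3       212.50       182.9115       548.7344
  4       212.50       173.9943       695.9770
  5       212.50       165.5118       827.5589
  6     5,212.50     3,861.9800    23,171.8797
  Σ                  4,778.8234    25,830.8616
P = 4,778.8234; Macaulay duration = 25,830.8616 / 4,778.8234 = 5.40528 half-year periods = 2.70264 years.
Modified duration = D_Mac / (1 + y) = 2.70264 / 1.05125 = 2.57088 years.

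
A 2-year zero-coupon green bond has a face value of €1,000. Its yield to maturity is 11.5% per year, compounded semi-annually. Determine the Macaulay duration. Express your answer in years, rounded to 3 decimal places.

2.000 years

A zero-coupon bond has a single cash flow at maturity, so its Macaulay duration equals its maturity: 2 years.
(Equivalently: 4 semi-annual periods ÷ 2 = 2 years.)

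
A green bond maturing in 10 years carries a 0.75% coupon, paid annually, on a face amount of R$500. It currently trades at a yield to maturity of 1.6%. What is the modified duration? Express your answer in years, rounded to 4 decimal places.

9.5024 years

Periodic yield y = 0.016. First find Macaulay duration:
  t   CF        PV=CF/(1+0.016)^t    t·PV
  1         3.75         3.6909         3.6909
  2         3.75         3.6328         7.2656
  3         3.75         3.5756        10.7268
  4         3.75         3.5193        14.0772
  5         3.75         3.4639        17.3194
  6         3.75         3.4093        20.4560
  7         3.75         3.3556        23.4895
  8         3.75         3.3028        26.4224
  9         3.75         3.2508        29.2570
  10      503.75       429.8114     4,298.1145
  Σ                    461.0126     4,450.8194
P = 461.0126; Macaulay duration = 4,450.8194 / 461.0126 = 9.65444 years.
Modified duration = D_Mac / (1 + y) = 9.65444 / 1.016 = 9.50240 years.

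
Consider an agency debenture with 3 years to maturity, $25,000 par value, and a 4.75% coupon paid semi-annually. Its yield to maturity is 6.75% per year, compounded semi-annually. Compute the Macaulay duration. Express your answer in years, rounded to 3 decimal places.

Periodic yield y = 0.03375. Discount each cash flow and weight by its period:
  t   CF        PV=CF/(1+0.03375)^t    t·PV
  1       593.75       574.3652       574.3652
  2       593.75       555.6132     1,111.2265
  3       593.75       537.4735     1,612.4205
  4       593.75       519.9260     2,079.7040
  5       593.75       502.9514     2,514.7569
  6    25,593.75    20,972.0453   125,832.2721
  Σ                 23,662.3746   133,724.7451
Price P = Σ PV = 23,662.3746.
Macaulay duration = Σ(t·PV) / P = 133,724.7451 / 23,662.3746 = 5.65137 half-year periods.
In years: 5.65137 / 2 = 2.82568 years.

2.826 years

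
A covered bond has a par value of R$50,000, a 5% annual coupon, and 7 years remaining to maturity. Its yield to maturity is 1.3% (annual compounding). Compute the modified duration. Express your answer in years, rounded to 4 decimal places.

6.1063 years

Periodic yield y = 0.013. First find Macaulay duration:
  t   CF        PV=CF/(1+0.013)^t    t·PV
  1     2,500.00     2,467.9171     2,467.9171
  2     2,500.00     2,436.2459     4,872.4918
  3     2,500.00     2,404.9811     7,214.9434
  4     2,500.00     2,374.1176     9,496.4704
  5     2,500.00     2,343.6501    11,718.2507
  6     2,500.00     2,313.5737    13,881.4421
  7    52,500.00    47,961.5473   335,730.8314
  Σ                 62,302.0329   385,382.3468
P = 62,302.0329; Macaulay duration = 385,382.3468 / 62,302.0329 = 6.18571 years.
Modified duration = D_Mac / (1 + y) = 6.18571 / 1.013 = 6.10633 years.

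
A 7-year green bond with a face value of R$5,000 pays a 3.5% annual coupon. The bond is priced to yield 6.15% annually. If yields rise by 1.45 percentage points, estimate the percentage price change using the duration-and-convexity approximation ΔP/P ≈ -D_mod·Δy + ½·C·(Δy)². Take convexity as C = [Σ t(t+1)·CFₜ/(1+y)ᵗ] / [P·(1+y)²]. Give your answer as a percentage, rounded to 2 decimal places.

-8.10%

With y = 0.0615:
  t   CF        PV=CF/(1+0.0615)^t    t·PV        t(t+1)·PV
  1       175.00       164.8610       164.8610         329.7221
  2       175.00       155.3095       310.6190         931.8571
  3       175.00       146.3114       438.9341       1,755.7363
  4       175.00       137.8345       551.3382       2,756.6908
  5       175.00       129.8488       649.2442       3,895.4650
  6       175.00       122.3258       733.9548       5,137.6835
  7     5,175.00     3,407.7707    23,854.3949     190,835.1592
  Σ                  4,264.2618    26,703.3462     205,642.3140
P = 4,264.2618; D_Mac = 6.26213 yrs; D_mod = 5.89932 yrs; C = 42.79851.
Duration effect: -5.89932 × (+0.0145) = -0.085540
Convexity effect: 0.5 × 42.79851 × (0.0145)² = +0.0044992
ΔP/P ≈ -0.085540 + 0.0044992 = -0.081041 = -8.1041%.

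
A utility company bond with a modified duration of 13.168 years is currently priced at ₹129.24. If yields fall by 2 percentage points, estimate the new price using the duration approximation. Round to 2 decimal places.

Duration approximation: ΔP/P ≈ -D_mod · Δy = -13.168 × (-0.02) = +0.263360.
New price ≈ 129.24 × (1 + 0.263360) = 163.2766464.

₹163.28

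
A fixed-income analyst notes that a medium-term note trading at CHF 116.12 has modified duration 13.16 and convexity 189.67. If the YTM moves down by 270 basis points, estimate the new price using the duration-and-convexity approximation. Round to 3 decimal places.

CHF 165.408

Duration effect: -D_mod·Δy = -13.16 × (-0.027) = +0.355320
Convexity effect: ½·C·(Δy)² = 0.5 × 189.67 × (-0.027)² = +0.069134715
ΔP/P ≈ +0.355320 + 0.069134715 = +0.424454715
New price ≈ 116.12 × (1 + 0.424454715) = 165.4076815058.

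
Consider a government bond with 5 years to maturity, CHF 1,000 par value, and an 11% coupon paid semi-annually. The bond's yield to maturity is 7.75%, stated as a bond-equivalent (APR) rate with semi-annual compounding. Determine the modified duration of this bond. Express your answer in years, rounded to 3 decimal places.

Periodic yield y = 0.03875. First find Macaulay duration:
  t   CF        PV=CF/(1+0.03875)^t    t·PV
  1        55.00        52.9483        52.9483
  2        55.00        50.9730       101.9461
  3        55.00        49.0715       147.2146
  4        55.00        47.2409       188.9638
  5        55.00        45.4786       227.3932
  6        55.00        43.7821       262.6925
  7        55.00        42.1488       295.0417
  8        55.00        40.5765       324.6119
  9        55.00        39.0628       351.5652
  10    1,055.00       721.3434     7,213.4345
  Σ                  1,132.6261     9,165.8117
P = 1,132.6261; Macaulay duration = 9,165.8117 / 1,132.6261 = 8.09253 half-year periods = 4.04627 years.
Modified duration = D_Mac / (1 + y) = 4.04627 / 1.03875 = 3.89532 years.

3.895 years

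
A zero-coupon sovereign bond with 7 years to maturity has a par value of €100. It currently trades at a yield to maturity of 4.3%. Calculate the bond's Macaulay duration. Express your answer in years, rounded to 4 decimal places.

A zero-coupon bond has a single cash flow at maturity, so its Macaulay duration equals its maturity: 7 years.

7.0000 years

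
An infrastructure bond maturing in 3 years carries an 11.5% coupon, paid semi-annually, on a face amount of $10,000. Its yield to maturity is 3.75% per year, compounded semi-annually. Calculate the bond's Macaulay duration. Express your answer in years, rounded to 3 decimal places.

Periodic yield y = 0.01875. Discount each cash flow and weight by its period:
  t   CF        PV=CF/(1+0.01875)^t    t·PV
  1       575.00       564.4172       564.4172
  2       575.00       554.0291     1,108.0583
  3       575.00       543.8323     1,631.4968
  4       575.00       533.8231     2,135.2924
  5       575.00       523.9981     2,619.9906
  6    10,575.00     9,459.6408    56,757.8448
  Σ                 12,179.7406    64,817.1001
Price P = Σ PV = 12,179.7406.
Macaulay duration = Σ(t·PV) / P = 64,817.1001 / 12,179.7406 = 5.32171 half-year periods.
In years: 5.32171 / 2 = 2.66086 years.

2.661 years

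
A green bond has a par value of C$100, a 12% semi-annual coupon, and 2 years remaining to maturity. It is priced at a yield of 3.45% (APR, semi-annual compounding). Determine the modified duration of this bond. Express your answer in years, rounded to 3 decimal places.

1.818 years

Periodic yield y = 0.01725. First find Macaulay duration:
  t   CF        PV=CF/(1+0.01725)^t    t·PV
  1         6.00         5.8983         5.8983
  2         6.00         5.7982        11.5965
  3         6.00         5.6999        17.0997
  4       106.00        98.9909       395.9634
  Σ                    116.3873       430.5579
P = 116.3873; Macaulay duration = 430.5579 / 116.3873 = 3.69936 half-year periods = 1.84968 years.
Modified duration = D_Mac / (1 + y) = 1.84968 / 1.01725 = 1.81831 years.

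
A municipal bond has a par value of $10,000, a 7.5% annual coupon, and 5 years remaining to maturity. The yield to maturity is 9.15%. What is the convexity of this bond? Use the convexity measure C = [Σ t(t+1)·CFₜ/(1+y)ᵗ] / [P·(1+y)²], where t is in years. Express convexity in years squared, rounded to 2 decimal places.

20.70

With y = 0.0915:
  t   CF        PV=CF/(1+0.0915)^t    t·PV        t(t+1)·PV
  1       750.00       687.1278       687.1278       1,374.2556
  2       750.00       629.5262     1,259.0523       3,777.1570
  3       750.00       576.7532     1,730.2597       6,921.0389
  4       750.00       528.4043     2,113.6170      10,568.0850
  5    10,750.00     6,938.8862    34,694.4309     208,166.5855
  Σ                  9,360.6976    40,484.4878     230,807.1220
P = 9,360.6976.
Convexity = Σ t(t+1)·PV / [P·(1+y)²] = 230,807.1220 / (9,360.6976 × 1.191372) = 20.69634.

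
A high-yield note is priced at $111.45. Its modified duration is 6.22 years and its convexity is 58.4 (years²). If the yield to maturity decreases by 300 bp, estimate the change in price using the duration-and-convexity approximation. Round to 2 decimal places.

+$23.73

Duration effect: -D_mod·Δy = -6.22 × (-0.03) = +0.186600
Convexity effect: ½·C·(Δy)² = 0.5 × 58.4 × (-0.03)² = +0.0262800
ΔP/P ≈ +0.186600 + 0.0262800 = +0.212880
ΔP ≈ 111.45 × (+0.212880) = +23.725476.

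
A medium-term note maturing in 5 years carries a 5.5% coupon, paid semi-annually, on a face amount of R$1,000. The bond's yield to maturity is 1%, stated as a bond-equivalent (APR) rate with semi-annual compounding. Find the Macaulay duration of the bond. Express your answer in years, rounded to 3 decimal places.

4.502 years

Periodic yield y = 0.005. Discount each cash flow and weight by its period:
  t   CF        PV=CF/(1+0.005)^t    t·PV
  1        27.50        27.3632        27.3632
  2        27.50        27.2270        54.4541
  3        27.50        27.0916        81.2748
  4        27.50        26.9568       107.8272
  5        27.50        26.8227       134.1135
  6        27.50        26.6892       160.1355
  7        27.50        26.5565       185.8953
  8        27.50        26.4243       211.3947
  9        27.50        26.2929       236.6359
  10    1,027.50       977.5100     9,775.1001
  Σ                  1,218.9343    10,974.1942
Price P = Σ PV = 1,218.9343.
Macaulay duration = Σ(t·PV) / P = 10,974.1942 / 1,218.9343 = 9.00311 half-year periods.
In years: 9.00311 / 2 = 4.50155 years.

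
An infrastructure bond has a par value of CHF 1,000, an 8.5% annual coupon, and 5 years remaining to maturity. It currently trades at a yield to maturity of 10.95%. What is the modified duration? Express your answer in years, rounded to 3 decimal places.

3.819 years

Periodic yield y = 0.1095. First find Macaulay duration:
  t   CF        PV=CF/(1+0.1095)^t    t·PV
  1        85.00        76.6111        76.6111
  2        85.00        69.0501       138.1002
  3        85.00        62.2353       186.7060
  4        85.00        56.0931       224.3725
  5     1,085.00       645.3469     3,226.7343
  Σ                    909.3365     3,852.5241
P = 909.3365; Macaulay duration = 3,852.5241 / 909.3365 = 4.23663 years.
Modified duration = D_Mac / (1 + y) = 4.23663 / 1.1095 = 3.81851 years.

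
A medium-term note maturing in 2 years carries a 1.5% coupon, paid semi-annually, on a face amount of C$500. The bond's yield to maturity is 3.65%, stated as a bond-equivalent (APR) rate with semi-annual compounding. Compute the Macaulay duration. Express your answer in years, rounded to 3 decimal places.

Periodic yield y = 0.01825. Discount each cash flow and weight by its period:
  t   CF        PV=CF/(1+0.01825)^t    t·PV
  1         3.75         3.6828         3.6828
  2         3.75         3.6168         7.2336
  3         3.75         3.5520        10.6559
  4       503.75       468.5947     1,874.3789
  Σ                    479.4462     1,895.9511
Price P = Σ PV = 479.4462.
Macaulay duration = Σ(t·PV) / P = 1,895.9511 / 479.4462 = 3.95446 half-year periods.
In years: 3.95446 / 2 = 1.97723 years.

1.977 years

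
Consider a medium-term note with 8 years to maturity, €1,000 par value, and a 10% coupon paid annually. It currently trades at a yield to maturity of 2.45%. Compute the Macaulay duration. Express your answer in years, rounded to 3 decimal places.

Periodic yield y = 0.0245. Discount each cash flow and weight by its year:
  t   CF        PV=CF/(1+0.0245)^t    t·PV
  1       100.00        97.6086        97.6086
  2       100.00        95.2744       190.5487
  3       100.00        92.9960       278.9879
  4       100.00        90.7721       363.0882
  5       100.00        88.6013       443.0066
  6       100.00        86.4825       518.8950
  7       100.00        84.4143       590.9004
  8     1,100.00       906.3522     7,250.8174
  Σ                  1,542.5013     9,733.8529
Price P = Σ PV = 1,542.5013.
Macaulay duration = Σ(t·PV) / P = 9,733.8529 / 1,542.5013 = 6.31043 years.

6.310 years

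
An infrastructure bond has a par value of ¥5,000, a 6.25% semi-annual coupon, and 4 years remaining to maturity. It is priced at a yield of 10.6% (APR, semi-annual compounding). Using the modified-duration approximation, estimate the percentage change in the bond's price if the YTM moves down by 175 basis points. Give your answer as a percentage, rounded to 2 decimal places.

Periodic yield y = 0.053. Modified duration first:
  t   CF        PV=CF/(1+0.053)^t    t·PV
  1       156.25       148.3856       148.3856
  2       156.25       140.9170       281.8339
  3       156.25       133.8243       401.4728
  4       156.25       127.0886       508.3543
  5       156.25       120.6919       603.4596
  6       156.25       114.6172       687.7032
  7       156.25       108.8482       761.9377
  8     5,156.25     3,411.1985    27,289.5883
  Σ                  4,305.5713    30,682.7354
P = 4,305.5713; D_Mac = 7.12629 half-year periods = 3.56314 yrs; D_mod = 3.56314/(1+0.053) = 3.38380 yrs.
ΔP/P ≈ -D_mod · Δy = -3.38380 × (-0.0175) = +0.059217 = +5.9217%.

+5.92%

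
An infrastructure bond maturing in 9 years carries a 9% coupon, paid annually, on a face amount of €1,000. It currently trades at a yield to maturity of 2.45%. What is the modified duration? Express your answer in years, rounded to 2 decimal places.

Periodic yield y = 0.0245. First find Macaulay duration:
  t   CF        PV=CF/(1+0.0245)^t    t·PV
  1        90.00        87.8477        87.8477
  2        90.00        85.7469       171.4939
  3        90.00        83.6964       251.0891
  4        90.00        81.6948       326.7794
  5        90.00        79.7412       398.7059
  6        90.00        77.8342       467.0055
  7        90.00        75.9729       531.8104
  8        90.00        74.1561       593.2487
  9     1,090.00       876.6351     7,889.7155
  Σ                  1,523.3254    10,717.6961
P = 1,523.3254; Macaulay duration = 10,717.6961 / 1,523.3254 = 7.03572 years.
Modified duration = D_Mac / (1 + y) = 7.03572 / 1.0245 = 6.86747 years.

6.87 years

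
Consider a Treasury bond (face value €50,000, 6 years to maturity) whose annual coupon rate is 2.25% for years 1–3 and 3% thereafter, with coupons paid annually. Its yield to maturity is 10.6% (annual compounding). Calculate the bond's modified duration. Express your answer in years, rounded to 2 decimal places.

5.03 years

Periodic yield y = 0.106. First find Macaulay duration:
  t   CF        PV=CF/(1+0.106)^t    t·PV
  1     1,125.00     1,017.1790     1,017.1790
  2     1,125.00       919.6917     1,839.3834
  3     1,125.00       831.5477     2,494.6430
  4     1,500.00     1,002.4685     4,009.8742
  5     1,500.00       906.3911     4,531.9554
  6    51,500.00    28,136.9143   168,821.4856
  Σ                 32,814.1923   182,714.5205
P = 32,814.1923; Macaulay duration = 182,714.5205 / 32,814.1923 = 5.56816 years.
Modified duration = D_Mac / (1 + y) = 5.56816 / 1.106 = 5.03450 years.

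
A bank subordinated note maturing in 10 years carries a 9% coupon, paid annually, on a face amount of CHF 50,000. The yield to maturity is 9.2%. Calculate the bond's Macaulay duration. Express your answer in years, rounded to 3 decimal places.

Periodic yield y = 0.092. Discount each cash flow and weight by its year:
  t   CF        PV=CF/(1+0.092)^t    t·PV
  1     4,500.00     4,120.8791     4,120.8791
  2     4,500.00     3,773.6988     7,547.3977
  3     4,500.00     3,455.7682    10,367.3045
  4     4,500.00     3,164.6229    12,658.4914
  5     4,500.00     2,898.0063    14,490.0314
  6     4,500.00     2,653.8519    15,923.1114
  7     4,500.00     2,430.2673    17,011.8712
  8     4,500.00     2,225.5195    17,804.1561
  9     4,500.00     2,038.0215    18,342.1938
  10   54,500.00    22,603.2099   226,032.0993
  Σ                 49,363.8454   344,297.5359
Price P = Σ PV = 49,363.8454.
Macaulay duration = Σ(t·PV) / P = 344,297.5359 / 49,363.8454 = 6.97469 years.

6.975 years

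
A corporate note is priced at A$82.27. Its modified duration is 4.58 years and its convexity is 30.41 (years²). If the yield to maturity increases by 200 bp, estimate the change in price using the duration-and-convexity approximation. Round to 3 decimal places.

-A$7.036

Duration effect: -D_mod·Δy = -4.58 × (+0.02) = -0.091600
Convexity effect: ½·C·(Δy)² = 0.5 × 30.41 × (0.02)² = +0.0060820
ΔP/P ≈ -0.091600 + 0.0060820 = -0.085518
ΔP ≈ 82.27 × (-0.085518) = -7.03556586.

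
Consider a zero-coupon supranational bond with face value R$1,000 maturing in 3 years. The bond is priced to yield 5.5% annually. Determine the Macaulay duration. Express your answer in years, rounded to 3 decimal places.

3.000 years

A zero-coupon bond has a single cash flow at maturity, so its Macaulay duration equals its maturity: 3 years.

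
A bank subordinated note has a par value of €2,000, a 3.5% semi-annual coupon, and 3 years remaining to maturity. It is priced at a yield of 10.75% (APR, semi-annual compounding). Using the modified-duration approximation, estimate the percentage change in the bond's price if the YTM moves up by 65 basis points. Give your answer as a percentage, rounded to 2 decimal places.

-1.76%

Periodic yield y = 0.05375. Modified duration first:
  t   CF        PV=CF/(1+0.05375)^t    t·PV
  1        35.00        33.2147        33.2147
  2        35.00        31.5205        63.0410
  3        35.00        29.9127        89.7380
  4        35.00        28.3869       113.5475
  5        35.00        26.9389       134.6946
  6     2,035.00     1,486.4109     8,918.4655
  Σ                  1,636.3846     9,352.7013
P = 1,636.3846; D_Mac = 5.71547 half-year periods = 2.85773 yrs; D_mod = 2.85773/(1+0.05375) = 2.71197 yrs.
ΔP/P ≈ -D_mod · Δy = -2.71197 × (+0.0065) = -0.017628 = -1.7628%.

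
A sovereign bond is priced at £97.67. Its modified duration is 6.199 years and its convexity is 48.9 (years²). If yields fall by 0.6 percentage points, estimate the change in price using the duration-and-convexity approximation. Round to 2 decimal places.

+£3.72

Duration effect: -D_mod·Δy = -6.199 × (-0.006) = +0.037194
Convexity effect: ½·C·(Δy)² = 0.5 × 48.9 × (-0.006)² = +0.0008802
ΔP/P ≈ +0.037194 + 0.0008802 = +0.0380742
ΔP ≈ 97.67 × (+0.0380742) = +3.718707114.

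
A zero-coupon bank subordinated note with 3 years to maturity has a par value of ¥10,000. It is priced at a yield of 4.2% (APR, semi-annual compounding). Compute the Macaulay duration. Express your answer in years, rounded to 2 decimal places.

A zero-coupon bond has a single cash flow at maturity, so its Macaulay duration equals its maturity: 3 years.
(Equivalently: 6 semi-annual periods ÷ 2 = 3 years.)

3.00 years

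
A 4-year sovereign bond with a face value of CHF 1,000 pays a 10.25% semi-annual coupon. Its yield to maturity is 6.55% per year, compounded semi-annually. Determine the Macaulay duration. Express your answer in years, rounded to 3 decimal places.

3.422 years

Periodic yield y = 0.03275. Discount each cash flow and weight by its period:
  t   CF        PV=CF/(1+0.03275)^t    t·PV
  1        51.25        49.6248        49.6248
  2        51.25        48.0511        96.1022
  3        51.25        46.5273       139.5820
  4        51.25        45.0519       180.2076
  5        51.25        43.6232       218.1162
  6        51.25        42.2399       253.4393
  7        51.25        40.9004       286.3027
  8     1,051.25       812.3522     6,498.8179
  Σ                  1,128.3709     7,722.1927
Price P = Σ PV = 1,128.3709.
Macaulay duration = Σ(t·PV) / P = 7,722.1927 / 1,128.3709 = 6.84367 half-year periods.
In years: 6.84367 / 2 = 3.42183 years.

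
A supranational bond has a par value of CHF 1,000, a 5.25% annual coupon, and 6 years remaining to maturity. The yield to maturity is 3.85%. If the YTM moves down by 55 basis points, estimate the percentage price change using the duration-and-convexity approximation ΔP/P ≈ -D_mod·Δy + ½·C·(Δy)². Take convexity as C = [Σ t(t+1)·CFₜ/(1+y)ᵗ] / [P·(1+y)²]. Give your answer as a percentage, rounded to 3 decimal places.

With y = 0.0385:
  t   CF        PV=CF/(1+0.0385)^t    t·PV        t(t+1)·PV
  1        52.50        50.5537        50.5537         101.1074
  2        52.50        48.6795        97.3590         292.0771
  3        52.50        46.8748       140.6245         562.4981
  4        52.50        45.1371       180.5483         902.7413
  5        52.50        43.4637       217.3186       1,303.9113
  6     1,052.50       839.0408     5,034.2450      35,239.7152
  Σ                  1,073.7497     5,720.6491      38,402.0503
P = 1,073.7497; D_Mac = 5.32773 yrs; D_mod = 5.13022 yrs; C = 33.16182.
Duration effect: -5.13022 × (-0.0055) = +0.028216
Convexity effect: 0.5 × 33.16182 × (-0.0055)² = +0.0005016
ΔP/P ≈ +0.028216 + 0.0005016 = +0.028718 = +2.8718%.

+2.872%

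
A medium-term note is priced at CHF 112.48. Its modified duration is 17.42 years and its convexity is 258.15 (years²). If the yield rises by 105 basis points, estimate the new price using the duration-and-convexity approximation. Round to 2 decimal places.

Duration effect: -D_mod·Δy = -17.42 × (+0.0105) = -0.182910
Convexity effect: ½·C·(Δy)² = 0.5 × 258.15 × (0.0105)² = +0.01423051875
ΔP/P ≈ -0.182910 + 0.01423051875 = -0.16867948125
New price ≈ 112.48 × (1 - 0.16867948125) = 93.506931949.

CHF 93.51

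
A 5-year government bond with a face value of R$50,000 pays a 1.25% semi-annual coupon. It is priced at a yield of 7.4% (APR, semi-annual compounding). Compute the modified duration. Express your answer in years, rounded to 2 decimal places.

4.66 years

Periodic yield y = 0.037. First find Macaulay duration:
  t   CF        PV=CF/(1+0.037)^t    t·PV
  1       312.50       301.3500       301.3500
  2       312.50       290.5979       581.1958
  3       312.50       280.2294       840.6883
  4       312.50       270.2309     1,080.9236
  5       312.50       260.5891     1,302.9455
  6       312.50       251.2913     1,507.7479
  7       312.50       242.3253     1,696.2770
  8       312.50       233.6792     1,869.4332
  9       312.50       225.3415     2,028.0737
  10   50,312.50    34,985.5200   349,855.2004
  Σ                 37,341.1547   361,063.8354
P = 37,341.1547; Macaulay duration = 361,063.8354 / 37,341.1547 = 9.66933 half-year periods = 4.83466 years.
Modified duration = D_Mac / (1 + y) = 4.83466 / 1.037 = 4.66216 years.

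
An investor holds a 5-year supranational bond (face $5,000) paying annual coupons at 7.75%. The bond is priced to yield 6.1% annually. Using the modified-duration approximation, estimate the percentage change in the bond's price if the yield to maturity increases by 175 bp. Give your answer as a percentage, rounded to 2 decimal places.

Periodic yield y = 0.061. Modified duration first:
  t   CF        PV=CF/(1+0.061)^t    t·PV
  1       387.50       365.2215       365.2215
  2       387.50       344.2238       688.4477
  3       387.50       324.4334       973.3002
  4       387.50       305.7808     1,223.1231
  5     5,387.50     4,006.9172    20,034.5858
  Σ                  5,346.5767    23,284.6782
P = 5,346.5767; D_Mac = 4.35506 yrs; D_mod = 4.35506/(1+0.061) = 4.10468 yrs.
ΔP/P ≈ -D_mod · Δy = -4.10468 × (+0.0175) = -0.071832 = -7.1832%.

-7.18%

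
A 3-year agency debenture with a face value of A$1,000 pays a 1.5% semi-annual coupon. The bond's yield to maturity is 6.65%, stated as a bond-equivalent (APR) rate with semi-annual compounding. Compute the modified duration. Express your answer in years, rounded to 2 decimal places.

2.84 years

Periodic yield y = 0.03325. First find Macaulay duration:
  t   CF        PV=CF/(1+0.03325)^t    t·PV
  1         7.50         7.2586         7.2586
  2         7.50         7.0251        14.0501
  3         7.50         6.7990        20.3970
  4         7.50         6.5802        26.3208
  5         7.50         6.3685        31.8423
  6     1,007.50       827.9661     4,967.7968
  Σ                    861.9975     5,067.6657
P = 861.9975; Macaulay duration = 5,067.6657 / 861.9975 = 5.87898 half-year periods = 2.93949 years.
Modified duration = D_Mac / (1 + y) = 2.93949 / 1.03325 = 2.84490 years.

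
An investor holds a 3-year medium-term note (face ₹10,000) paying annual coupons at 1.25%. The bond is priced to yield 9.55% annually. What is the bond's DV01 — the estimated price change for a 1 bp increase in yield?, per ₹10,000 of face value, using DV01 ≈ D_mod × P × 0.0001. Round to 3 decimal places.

₹2.138

Periodic yield y = 0.0955.
  t   CF        PV=CF/(1+0.0955)^t    t·PV
  1       125.00       114.1031       114.1031
  2       125.00       104.1562       208.3125
  3    10,125.00     7,701.1909    23,103.5726
  Σ                  7,919.4502    23,425.9882
P = 7,919.4502; D_Mac = 2.95803 yrs; D_mod = 2.70017 yrs.
DV01 ≈ 2.70017 × 7,919.4502 × 0.0001 = 2.138383.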